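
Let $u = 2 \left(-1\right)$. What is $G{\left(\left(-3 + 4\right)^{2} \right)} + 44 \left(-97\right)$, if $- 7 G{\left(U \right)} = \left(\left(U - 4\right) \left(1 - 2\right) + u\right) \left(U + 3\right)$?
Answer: $- \frac{29880}{7} \approx -4268.6$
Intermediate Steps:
$u = -2$
$G{\left(U \right)} = - \frac{\left(2 - U\right) \left(3 + U\right)}{7}$ ($G{\left(U \right)} = - \frac{\left(\left(U - 4\right) \left(1 - 2\right) - 2\right) \left(U + 3\right)}{7} = - \frac{\left(\left(-4 + U\right) \left(-1\right) - 2\right) \left(3 + U\right)}{7} = - \frac{\left(\left(4 - U\right) - 2\right) \left(3 + U\right)}{7} = - \frac{\left(2 - U\right) \left(3 + U\right)}{7}$)
$G{\left(\left(-3 + 4\right)^{2} \right)} + 44 \left(-97\right) = \left(- \frac{6}{7} + \frac{\left(-3 + 4\right)^{2}}{7} + \frac{\left(\left(-3 + 4\right)^{2}\right)^{2}}{7}\right) + 44 \left(-97\right) = \left(- \frac{6}{7} + \frac{1^{2}}{7} + \frac{\left(1^{2}\right)^{2}}{7}\right) - 4268 = \left(- \frac{6}{7} + \frac{1}{7} \cdot 1 + \frac{1^{2}}{7}\right) - 4268 = \left(- \frac{6}{7} + \frac{1}{7} + \frac{1}{7} \cdot 1\right) - 4268 = \left(- \frac{6}{7} + \frac{1}{7} + \frac{1}{7}\right) - 4268 = - \frac{4}{7} - 4268 = - \frac{29880}{7}$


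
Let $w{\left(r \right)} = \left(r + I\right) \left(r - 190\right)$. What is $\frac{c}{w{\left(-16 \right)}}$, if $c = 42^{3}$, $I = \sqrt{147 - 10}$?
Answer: $\frac{84672}{1751} + \frac{5292 \sqrt{137}}{1751} \approx 83.731$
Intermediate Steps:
$I = \sqrt{137} \approx 11.705$
$w{\left(r \right)} = \left(-190 + r\right) \left(r + \sqrt{137}\right)$ ($w{\left(r \right)} = \left(r + \sqrt{137}\right) \left(r - 190\right) = \left(r + \sqrt{137}\right) \left(-190 + r\right) = \left(-190 + r\right) \left(r + \sqrt{137}\right)$)
$c = 74088$
$\frac{c}{w{\left(-16 \right)}} = \frac{74088}{\left(-16\right)^{2} - -3040 - 190 \sqrt{137} - 16 \sqrt{137}} = \frac{74088}{256 + 3040 - 190 \sqrt{137} - 16 \sqrt{137}} = \frac{74088}{3296 - 206 \sqrt{137}}$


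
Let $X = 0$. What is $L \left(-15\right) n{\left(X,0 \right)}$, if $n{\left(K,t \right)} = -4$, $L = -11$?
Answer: $-660$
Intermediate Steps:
$L \left(-15\right) n{\left(X,0 \right)} = \left(-11\right) \left(-15\right) \left(-4\right) = 165 \left(-4\right) = -660$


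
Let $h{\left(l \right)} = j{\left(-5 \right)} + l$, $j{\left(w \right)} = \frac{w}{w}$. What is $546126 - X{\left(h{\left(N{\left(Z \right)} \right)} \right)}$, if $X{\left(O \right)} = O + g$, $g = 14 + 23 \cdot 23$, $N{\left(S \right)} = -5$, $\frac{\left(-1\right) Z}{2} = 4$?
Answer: $545587$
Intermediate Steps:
$Z = -8$ ($Z = \left(-2\right) 4 = -8$)
$g = 543$ ($g = 14 + 529 = 543$)
$j{\left(w \right)} = 1$
$h{\left(l \right)} = 1 + l$
$X{\left(O \right)} = 543 + O$ ($X{\left(O \right)} = O + 543 = 543 + O$)
$546126 - X{\left(h{\left(N{\left(Z \right)} \right)} \right)} = 546126 - \left(543 + \left(1 - 5\right)\right) = 546126 - \left(543 - 4\right) = 546126 - 539 = 545587$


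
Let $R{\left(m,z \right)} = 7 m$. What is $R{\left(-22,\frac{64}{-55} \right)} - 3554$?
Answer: $-3708$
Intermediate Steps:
$R{\left(-22,\frac{64}{-55} \right)} - 3554 = 7 \left(-22\right) - 3554 = -154 - 3554 = -3708$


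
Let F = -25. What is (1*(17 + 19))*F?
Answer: -900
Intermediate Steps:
(1*(17 + 19))*F = (1*(17 + 19))*(-25) = (1*36)*(-25) = 36*(-25) = -900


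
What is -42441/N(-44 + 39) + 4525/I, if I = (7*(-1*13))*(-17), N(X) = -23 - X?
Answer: 21912559/9282 ≈ 2360.8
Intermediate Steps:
I = 1547 (I = (7*(-13))*(-17) = -91*(-17) = 1547)
-42441/N(-44 + 39) + 4525/I = -42441/(-23 - (-44 + 39)) + 4525/1547 = -42441/(-23 - 1*(-5)) + 4525*(1/1547) = -42441/(-23 + 5) + 4525/1547 = -42441/(-18) + 4525/1547 = -42441*(-1/18) + 4525/1547 = 14147/6 + 4525/1547 = 21912559/9282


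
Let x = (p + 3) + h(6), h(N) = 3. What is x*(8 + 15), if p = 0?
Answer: 138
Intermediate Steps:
x = 6 (x = (0 + 3) + 3 = 3 + 3 = 6)
x*(8 + 15) = 6*(8 + 15) = 6*23 = 138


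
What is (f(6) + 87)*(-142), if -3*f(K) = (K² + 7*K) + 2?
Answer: -25702/3 ≈ -8567.3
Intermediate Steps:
f(K) = -⅔ - 7*K/3 - K²/3 (f(K) = -((K² + 7*K) + 2)/3 = -(2 + K² + 7*K)/3 = -⅔ - 7*K/3 - K²/3)
(f(6) + 87)*(-142) = ((-⅔ - 7/3*6 - ⅓*6²) + 87)*(-142) = ((-⅔ - 14 - ⅓*36) + 87)*(-142) = ((-⅔ - 14 - 12) + 87)*(-142) = (-80/3 + 87)*(-142) = (181/3)*(-142) = -25702/3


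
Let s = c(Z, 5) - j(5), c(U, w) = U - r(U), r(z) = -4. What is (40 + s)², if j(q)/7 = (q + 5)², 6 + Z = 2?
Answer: 435600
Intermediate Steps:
Z = -4 (Z = -6 + 2 = -4)
c(U, w) = 4 + U (c(U, w) = U - 1*(-4) = U + 4 = 4 + U)
j(q) = 7*(5 + q)² (j(q) = 7*(q + 5)² = 7*(5 + q)²)
s = -700 (s = (4 - 4) - 7*(5 + 5)² = 0 - 7*10² = 0 - 7*100 = 0 - 1*700 = 0 - 700 = -700)
(40 + s)² = (40 - 700)² = (-660)² = 435600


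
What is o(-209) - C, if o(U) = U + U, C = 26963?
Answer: -27381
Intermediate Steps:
o(U) = 2*U
o(-209) - C = 2*(-209) - 1*26963 = -418 - 26963 = -27381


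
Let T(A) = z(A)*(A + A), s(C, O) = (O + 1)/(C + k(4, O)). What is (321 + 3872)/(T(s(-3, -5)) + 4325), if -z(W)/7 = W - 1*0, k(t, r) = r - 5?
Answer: 708617/730701 ≈ 0.96978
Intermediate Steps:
k(t, r) = -5 + r
z(W) = -7*W (z(W) = -7*(W - 1*0) = -7*(W + 0) = -7*W)
s(C, O) = (1 + O)/(-5 + C + O) (s(C, O) = (O + 1)/(C + (-5 + O)) = (1 + O)/(-5 + C + O))
T(A) = -14*A² (T(A) = (-7*A)*(A + A) = (-7*A)*(2*A) = -14*A²)
(321 + 3872)/(T(s(-3, -5)) + 4325) = (321 + 3872)/(-14*(1 - 5)²/(-5 - 3 - 5)² + 4325) = 4193/(-14*(-4/(-13))² + 4325) = 4193/(-14*(-1/13*(-4))² + 4325) = 4193/(-14*(4/13)² + 4325) = 4193/(-14*16/169 + 4325) = 4193/(-224/169 + 4325) = 4193/(730701/169) = 4193*(169/730701) = 708617/730701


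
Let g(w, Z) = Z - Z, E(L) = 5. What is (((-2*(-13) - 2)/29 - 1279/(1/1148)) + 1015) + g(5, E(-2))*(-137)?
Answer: -42551009/29 ≈ -1.4673e+6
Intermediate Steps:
g(w, Z) = 0
(((-2*(-13) - 2)/29 - 1279/(1/1148)) + 1015) + g(5, E(-2))*(-137) = (((-2*(-13) - 2)/29 - 1279/(1/1148)) + 1015) + 0*(-137) = (((26 - 2)*(1/29) - 1279/1/1148) + 1015) + 0 = ((24*(1/29) - 1279*1148) + 1015) + 0 = ((24/29 - 1468292) + 1015) + 0 = (-42580444/29 + 1015) + 0 = -42551009/29 + 0 = -42551009/29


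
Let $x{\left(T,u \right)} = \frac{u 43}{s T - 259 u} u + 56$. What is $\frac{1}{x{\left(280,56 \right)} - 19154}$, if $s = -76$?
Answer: $- \frac{639}{12206030} \approx -5.2351 \cdot 10^{-5}$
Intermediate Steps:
$x{\left(T,u \right)} = 56 + \frac{43 u^{2}}{- 259 u - 76 T}$ ($x{\left(T,u \right)} = \frac{u 43}{- 76 T - 259 u} u + 56 = \frac{43 u}{- 259 u - 76 T} u + 56 = \frac{43 u^{2}}{- 259 u - 76 T} + 56 = 56 + \frac{43 u^{2}}{- 259 u - 76 T}$)
$\frac{1}{x{\left(280,56 \right)} - 19154} = \frac{1}{\frac{- 43 \cdot 56^{2} + 4256 \cdot 280 + 14504 \cdot 56}{76 \cdot 280 + 259 \cdot 56} - 19154} = \frac{1}{\frac{\left(-43\right) 3136 + 1191680 + 812224}{21280 + 14504} - 19154} = \frac{1}{\frac{-134848 + 1191680 + 812224}{35784} - 19154} = \frac{1}{\frac{1}{35784} \cdot 1869056 - 19154} = \frac{1}{\frac{33376}{639} - 19154} = \frac{1}{- \frac{12206030}{639}} = - \frac{639}{12206030}$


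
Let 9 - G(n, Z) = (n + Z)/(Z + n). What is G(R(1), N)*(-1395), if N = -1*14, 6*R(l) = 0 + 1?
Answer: -11160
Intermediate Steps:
R(l) = ⅙ (R(l) = (0 + 1)/6 = (⅙)*1 = ⅙)
N = -14
G(n, Z) = 8 (G(n, Z) = 9 - (n + Z)/(Z + n) = 9 - (Z + n)/(Z + n) = 9 - 1*1 = 9 - 1 = 8)
G(R(1), N)*(-1395) = 8*(-1395) = -11160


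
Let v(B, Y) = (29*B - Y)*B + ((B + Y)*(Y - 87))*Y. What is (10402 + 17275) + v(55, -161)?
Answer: -4108111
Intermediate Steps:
v(B, Y) = B*(-Y + 29*B) + Y*(-87 + Y)*(B + Y) (v(B, Y) = (-Y + 29*B)*B + ((B + Y)*(-87 + Y))*Y = B*(-Y + 29*B) + ((-87 + Y)*(B + Y))*Y = B*(-Y + 29*B) + Y*(-87 + Y)*(B + Y))
(10402 + 17275) + v(55, -161) = (10402 + 17275) + ((-161)**3 - 87*(-161)**2 + 29*55**2 + 55*(-161)**2 - 88*55*(-161)) = 27677 + (-4173281 - 87*25921 + 29*3025 + 55*25921 + 779240) = 27677 + (-4173281 - 2255127 + 87725 + 1425655 + 779240) = 27677 - 4135788 = -4108111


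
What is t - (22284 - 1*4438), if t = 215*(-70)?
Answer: -32896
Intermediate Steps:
t = -15050
t - (22284 - 1*4438) = -15050 - (22284 - 1*4438) = -15050 - (22284 - 4438) = -15050 - 1*17846 = -15050 - 17846 = -32896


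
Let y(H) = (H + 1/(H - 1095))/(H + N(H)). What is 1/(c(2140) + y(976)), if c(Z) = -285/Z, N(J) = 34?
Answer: 25720660/21429187 ≈ 1.2003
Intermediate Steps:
y(H) = (H + 1/(-1095 + H))/(34 + H) (y(H) = (H + 1/(H - 1095))/(H + 34) = (H + 1/(-1095 + H))/(34 + H))
1/(c(2140) + y(976)) = 1/(-285/2140 + (1 + 976² - 1095*976)/(-37230 + 976² - 1061*976)) = 1/(-285*1/2140 + (1 + 952576 - 1068720)/(-37230 + 952576 - 1035536)) = 1/(-57/428 - 116143/(-120190)) = 1/(-57/428 - 1/120190*(-116143)) = 1/(-57/428 + 116143/120190) = 1/(21429187/25720660) = 25720660/21429187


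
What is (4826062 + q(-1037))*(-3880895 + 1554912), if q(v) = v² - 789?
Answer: -13724792981086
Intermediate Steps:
q(v) = -789 + v²
(4826062 + q(-1037))*(-3880895 + 1554912) = (4826062 + (-789 + (-1037)²))*(-3880895 + 1554912) = (4826062 + (-789 + 1075369))*(-2325983) = (4826062 + 1074580)*(-2325983) = 5900642*(-2325983) = -13724792981086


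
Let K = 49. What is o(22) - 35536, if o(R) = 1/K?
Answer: -1741263/49 ≈ -35536.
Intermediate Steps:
o(R) = 1/49
o(22) - 35536 = 1/49 - 35536 = -1741263/49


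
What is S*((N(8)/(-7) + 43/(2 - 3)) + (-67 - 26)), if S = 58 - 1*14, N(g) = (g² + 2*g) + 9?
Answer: -45804/7 ≈ -6543.4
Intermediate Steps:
N(g) = 9 + g² + 2*g
S = 44 (S = 58 - 14 = 44)
S*((N(8)/(-7) + 43/(2 - 3)) + (-67 - 26)) = 44*(((9 + 8² + 2*8)/(-7) + 43/(2 - 3)) + (-67 - 26)) = 44*(((9 + 64 + 16)*(-⅐) + 43/(-1)) - 93) = 44*((89*(-⅐) + 43*(-1)) - 93) = 44*((-89/7 - 43) - 93) = 44*(-390/7 - 93) = 44*(-1041/7) = -45804/7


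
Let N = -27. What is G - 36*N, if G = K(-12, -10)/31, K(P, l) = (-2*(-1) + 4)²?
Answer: 30168/31 ≈ 973.16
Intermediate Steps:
K(P, l) = 36 (K(P, l) = (2 + 4)² = 6² = 36)
G = 36/31 ≈ 1.1613
G - 36*N = 36/31 - 36*(-27) = 36/31 + 972 = 30168/31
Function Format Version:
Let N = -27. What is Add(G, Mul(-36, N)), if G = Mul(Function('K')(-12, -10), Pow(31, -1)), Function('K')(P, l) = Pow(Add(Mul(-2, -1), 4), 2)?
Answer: Rational(30168, 31) ≈ 973.16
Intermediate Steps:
Function('K')(P, l) = 36 (Function('K')(P, l) = Pow(Add(2, 4), 2) = Pow(6, 2) = 36)
G = Rational(36, 31) (G = Mul(36, Pow(31, -1)) = Mul(36, Rational(1, 31)) = Rational(36, 31) ≈ 1.1613)
Add(G, Mul(-36, N)) = Add(Rational(36, 31), Mul(-36, -27)) = Add(Rational(36, 31), 972) = Rational(30168, 31)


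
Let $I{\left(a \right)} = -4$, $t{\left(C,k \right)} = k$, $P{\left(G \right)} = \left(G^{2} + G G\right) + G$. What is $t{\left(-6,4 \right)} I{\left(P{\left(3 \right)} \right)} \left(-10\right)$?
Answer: $160$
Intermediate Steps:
$P{\left(G \right)} = G + 2 G^{2}$ ($P{\left(G \right)} = \left(G^{2} + G^{2}\right) + G = 2 G^{2} + G = G + 2 G^{2}$)
$t{\left(-6,4 \right)} I{\left(P{\left(3 \right)} \right)} \left(-10\right) = 4 \left(-4\right) \left(-10\right) = \left(-16\right) \left(-10\right) = 160$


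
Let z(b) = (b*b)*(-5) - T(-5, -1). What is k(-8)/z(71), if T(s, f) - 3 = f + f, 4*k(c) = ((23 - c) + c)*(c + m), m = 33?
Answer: -575/100824 ≈ -0.0057030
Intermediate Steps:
k(c) = 759/4 + 23*c/4 (k(c) = (((23 - c) + c)*(c + 33))/4 = (23*(33 + c))/4 = (759 + 23*c)/4 = 759/4 + 23*c/4)
T(s, f) = 3 + 2*f (T(s, f) = 3 + (f + f) = 3 + 2*f)
z(b) = -1 - 5*b² (z(b) = (b*b)*(-5) - (3 + 2*(-1)) = b²*(-5) - (3 - 2) = -5*b² - 1*1 = -5*b² - 1 = -1 - 5*b²)
k(-8)/z(71) = (759/4 + (23/4)*(-8))/(-1 - 5*71²) = (759/4 - 46)/(-1 - 5*5041) = 575/(4*(-1 - 25205)) = (575/4)/(-25206) = (575/4)*(-1/25206) = -575/100824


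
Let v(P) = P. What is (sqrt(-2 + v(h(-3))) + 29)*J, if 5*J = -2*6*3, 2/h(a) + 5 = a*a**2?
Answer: -1044/5 - 9*I*sqrt(33)/5 ≈ -208.8 - 10.34*I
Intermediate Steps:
h(a) = 2/(-5 + a**3) (h(a) = 2/(-5 + a*a**2) = 2/(-5 + a**3))
J = -36/5 (J = (-2*6*3)/5 = (-12*3)/5 = (1/5)*(-36) = -36/5 ≈ -7.2000)
(sqrt(-2 + v(h(-3))) + 29)*J = (sqrt(-2 + 2/(-5 + (-3)**3)) + 29)*(-36/5) = (sqrt(-2 + 2/(-5 - 27)) + 29)*(-36/5) = (sqrt(-2 + 2/(-32)) + 29)*(-36/5) = (sqrt(-2 + 2*(-1/32)) + 29)*(-36/5) = (sqrt(-2 - 1/16) + 29)*(-36/5) = (sqrt(-33/16) + 29)*(-36/5) = (I*sqrt(33)/4 + 29)*(-36/5) = (29 + I*sqrt(33)/4)*(-36/5) = -1044/5 - 9*I*sqrt(33)/5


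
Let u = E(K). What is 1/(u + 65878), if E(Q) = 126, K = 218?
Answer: 1/66004 ≈ 1.5151e-5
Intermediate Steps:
u = 126
1/(u + 65878) = 1/(126 + 65878) = 1/66004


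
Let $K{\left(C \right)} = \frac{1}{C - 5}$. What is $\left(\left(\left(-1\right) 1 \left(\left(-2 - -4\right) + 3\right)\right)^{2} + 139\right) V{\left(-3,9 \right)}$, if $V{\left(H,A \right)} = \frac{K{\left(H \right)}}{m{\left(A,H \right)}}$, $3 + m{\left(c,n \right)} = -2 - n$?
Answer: $\frac{41}{4} \approx 10.25$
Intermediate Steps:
$m{\left(c,n \right)} = -5 - n$ ($m{\left(c,n \right)} = -3 - \left(2 + n\right) = -5 - n$)
$K{\left(C \right)} = \frac{1}{-5 + C}$
$V{\left(H,A \right)} = \frac{1}{\left(-5 + H\right) \left(-5 - H\right)}$
$\left(\left(\left(-1\right) 1 \left(\left(-2 - -4\right) + 3\right)\right)^{2} + 139\right) V{\left(-3,9 \right)} = \left(\left(\left(-1\right) 1 \left(\left(-2 - -4\right) + 3\right)\right)^{2} + 139\right) \left(- \frac{1}{-25 + \left(-3\right)^{2}}\right) = \left(\left(- (\left(-2 + 4\right) + 3)\right)^{2} + 139\right) \left(- \frac{1}{-25 + 9}\right) = \left(\left(- (2 + 3)\right)^{2} + 139\right) \left(- \frac{1}{-16}\right) = \left(\left(\left(-1\right) 5\right)^{2} + 139\right) \left(\left(-1\right) \left(- \frac{1}{16}\right)\right) = \left(\left(-5\right)^{2} + 139\right) \frac{1}{16} = \left(25 + 139\right) \frac{1}{16} = 164 \cdot \frac{1}{16} = \frac{41}{4}$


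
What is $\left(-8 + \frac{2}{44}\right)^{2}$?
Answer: $\frac{30625}{484} \approx 63.275$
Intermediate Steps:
$\left(-8 + \frac{2}{44}\right)^{2} = \left(-8 + 2 \cdot \frac{1}{44}\right)^{2} = \left(-8 + \frac{1}{22}\right)^{2} = \left(- \frac{175}{22}\right)^{2} = \frac{30625}{484}$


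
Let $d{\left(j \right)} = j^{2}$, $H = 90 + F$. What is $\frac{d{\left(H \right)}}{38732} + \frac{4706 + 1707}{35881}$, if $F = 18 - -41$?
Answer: $\frac{19716649}{26221564} \approx 0.75192$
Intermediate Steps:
$F = 59$ ($F = 18 + 41 = 59$)
$H = 149$ ($H = 90 + 59 = 149$)
$\frac{d{\left(H \right)}}{38732} + \frac{4706 + 1707}{35881} = \frac{149^{2}}{38732} + \frac{4706 + 1707}{35881} = 22201 \cdot \frac{1}{38732} + 6413 \cdot \frac{1}{35881} = \frac{22201}{38732} + \frac{121}{677} = \frac{19716649}{26221564}$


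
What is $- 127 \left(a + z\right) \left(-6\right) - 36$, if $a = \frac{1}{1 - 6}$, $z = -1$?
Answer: $- \frac{4752}{5} \approx -950.4$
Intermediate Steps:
$a = - \frac{1}{5}$ ($a = \frac{1}{-5} = - \frac{1}{5} \approx -0.2$)
$- 127 \left(a + z\right) \left(-6\right) - 36 = - 127 \left(- \frac{1}{5} - 1\right) \left(-6\right) - 36 = - 127 \left(\left(- \frac{6}{5}\right) \left(-6\right)\right) - 36 = \left(-127\right) \frac{36}{5} - 36 = - \frac{4572}{5} - 36 = - \frac{4752}{5}$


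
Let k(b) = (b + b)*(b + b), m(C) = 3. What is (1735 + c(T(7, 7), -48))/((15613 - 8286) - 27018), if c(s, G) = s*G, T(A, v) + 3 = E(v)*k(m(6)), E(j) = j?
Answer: 10217/19691 ≈ 0.51887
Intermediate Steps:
k(b) = 4*b² (k(b) = (2*b)*(2*b) = 4*b²)
T(A, v) = -3 + 36*v (T(A, v) = -3 + v*(4*3²) = -3 + v*(4*9) = -3 + v*36 = -3 + 36*v)
c(s, G) = G*s
(1735 + c(T(7, 7), -48))/((15613 - 8286) - 27018) = (1735 - 48*(-3 + 36*7))/((15613 - 8286) - 27018) = (1735 - 48*(-3 + 252))/(7327 - 27018) = (1735 - 48*249)/(-19691) = (1735 - 11952)*(-1/19691) = -10217*(-1/19691) = 10217/19691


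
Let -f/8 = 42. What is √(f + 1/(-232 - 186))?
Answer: I*√58707682/418 ≈ 18.33*I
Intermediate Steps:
f = -336 (f = -8*42 = -336)
√(f + 1/(-232 - 186)) = √(-336 + 1/(-232 - 186)) = √(-336 + 1/(-418)) = √(-336 - 1/418) = √(-140449/418) = I*√58707682/418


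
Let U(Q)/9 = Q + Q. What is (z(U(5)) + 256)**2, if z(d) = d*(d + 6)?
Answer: 79138816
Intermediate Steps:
U(Q) = 18*Q (U(Q) = 9*(Q + Q) = 9*(2*Q) = 18*Q)
z(d) = d*(6 + d)
(z(U(5)) + 256)**2 = ((18*5)*(6 + 18*5) + 256)**2 = (90*(6 + 90) + 256)**2 = (90*96 + 256)**2 = (8640 + 256)**2 = 8896**2 = 79138816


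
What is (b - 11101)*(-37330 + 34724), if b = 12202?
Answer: -2869206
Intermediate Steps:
(b - 11101)*(-37330 + 34724) = (12202 - 11101)*(-37330 + 34724) = 1101*(-2606) = -2869206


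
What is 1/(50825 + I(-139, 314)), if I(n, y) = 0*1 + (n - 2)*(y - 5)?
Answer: 1/7256 ≈ 0.00013782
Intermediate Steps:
I(n, y) = (-5 + y)*(-2 + n) (I(n, y) = 0 + (-2 + n)*(-5 + y) = 0 + (-5 + y)*(-2 + n) = (-5 + y)*(-2 + n))
1/(50825 + I(-139, 314)) = 1/(50825 + (10 - 5*(-139) - 2*314 - 139*314)) = 1/(50825 + (10 + 695 - 628 - 43646)) = 1/(50825 - 43569) = 1/7256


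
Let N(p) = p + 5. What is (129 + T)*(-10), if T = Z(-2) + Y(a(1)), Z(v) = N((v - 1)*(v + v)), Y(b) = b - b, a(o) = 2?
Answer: -1460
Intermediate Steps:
N(p) = 5 + p
Y(b) = 0
Z(v) = 5 + 2*v*(-1 + v) (Z(v) = 5 + (v - 1)*(v + v) = 5 + (-1 + v)*(2*v) = 5 + 2*v*(-1 + v))
T = 17 (T = (5 + 2*(-2)*(-1 - 2)) + 0 = (5 + 2*(-2)*(-3)) + 0 = (5 + 12) + 0 = 17 + 0 = 17)
(129 + T)*(-10) = (129 + 17)*(-10) = 146*(-10) = -1460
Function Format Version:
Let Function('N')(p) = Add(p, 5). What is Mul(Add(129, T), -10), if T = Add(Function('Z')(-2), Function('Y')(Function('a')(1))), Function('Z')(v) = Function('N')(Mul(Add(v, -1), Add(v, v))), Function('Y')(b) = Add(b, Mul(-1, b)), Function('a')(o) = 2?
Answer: -1460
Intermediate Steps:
Function('N')(p) = Add(5, p)
Function('Y')(b) = 0
Function('Z')(v) = Add(5, Mul(2, v, Add(-1, v))) (Function('Z')(v) = Add(5, Mul(Add(v, -1), Add(v, v))) = Add(5, Mul(Add(-1, v), Mul(2, v))) = Add(5, Mul(2, v, Add(-1, v))))
T = 17 (T = Add(Add(5, Mul(2, -2, Add(-1, -2))), 0) = Add(Add(5, Mul(2, -2, -3)), 0) = Add(Add(5, 12), 0) = Add(17, 0) = 17)
Mul(Add(129, T), -10) = Mul(Add(129, 17), -10) = Mul(146, -10) = -1460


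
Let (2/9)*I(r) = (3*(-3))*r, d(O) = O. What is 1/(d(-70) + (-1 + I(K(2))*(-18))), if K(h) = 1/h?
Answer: 2/587 ≈ 0.0034072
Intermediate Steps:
K(h) = 1/h
I(r) = -81*r/2 (I(r) = 9*((3*(-3))*r)/2 = 9*(-9*r)/2 = -81*r/2)
1/(d(-70) + (-1 + I(K(2))*(-18))) = 1/(-70 + (-1 - 81/2/2*(-18))) = 1/(-70 + (-1 - 81/2*½*(-18))) = 1/(-70 + (-1 - 81/4*(-18))) = 1/(-70 + (-1 + 729/2)) = 1/(-70 + 727/2) = 1/(587/2) = 2/587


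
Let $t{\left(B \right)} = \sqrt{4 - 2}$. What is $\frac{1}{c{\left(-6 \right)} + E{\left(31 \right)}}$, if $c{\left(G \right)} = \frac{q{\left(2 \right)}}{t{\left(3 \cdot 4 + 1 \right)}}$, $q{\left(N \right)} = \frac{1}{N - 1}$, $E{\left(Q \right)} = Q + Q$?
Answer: $\frac{124}{7687} - \frac{\sqrt{2}}{7687} \approx 0.015947$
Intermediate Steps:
$E{\left(Q \right)} = 2 Q$
$t{\left(B \right)} = \sqrt{2}$
$q{\left(N \right)} = \frac{1}{-1 + N}$
$c{\left(G \right)} = \frac{\sqrt{2}}{2}$ ($c{\left(G \right)} = \frac{1}{\left(-1 + 2\right) \sqrt{2}} = \frac{\frac{1}{2} \sqrt{2}}{1} = 1 \frac{\sqrt{2}}{2} = \frac{\sqrt{2}}{2}$)
$\frac{1}{c{\left(-6 \right)} + E{\left(31 \right)}} = \frac{1}{\frac{\sqrt{2}}{2} + 2 \cdot 31} = \frac{1}{\frac{\sqrt{2}}{2} + 62} = \frac{1}{62 + \frac{\sqrt{2}}{2}}$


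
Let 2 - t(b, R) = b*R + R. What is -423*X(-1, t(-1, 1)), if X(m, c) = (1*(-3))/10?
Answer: 1269/10 ≈ 126.90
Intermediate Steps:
t(b, R) = 2 - R - R*b (t(b, R) = 2 - (b*R + R) = 2 - (R*b + R) = 2 - (R + R*b) = 2 + (-R - R*b) = 2 - R - R*b)
X(m, c) = -3/10 (X(m, c) = -3*1/10 = -3/10)
-423*X(-1, t(-1, 1)) = -423*(-3/10) = 1269/10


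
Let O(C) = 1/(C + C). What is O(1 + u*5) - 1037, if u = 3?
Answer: -33183/32 ≈ -1037.0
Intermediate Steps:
O(C) = 1/(2*C)
O(1 + u*5) - 1037 = 1/(2*(1 + 3*5)) - 1037 = 1/(2*(1 + 15)) - 1037 = (½)/16 - 1037 = (½)*(1/16) - 1037 = 1/32 - 1037 = -33183/32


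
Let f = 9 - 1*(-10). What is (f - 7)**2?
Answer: 144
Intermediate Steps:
f = 19 (f = 9 + 10 = 19)
(f - 7)**2 = (19 - 7)**2 = 12**2 = 144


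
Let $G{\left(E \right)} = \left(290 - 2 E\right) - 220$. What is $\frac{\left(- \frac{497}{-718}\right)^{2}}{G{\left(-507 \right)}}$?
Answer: $\frac{247009}{558828016} \approx 0.00044201$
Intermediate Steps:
$G{\left(E \right)} = 70 - 2 E$
$\frac{\left(- \frac{497}{-718}\right)^{2}}{G{\left(-507 \right)}} = \frac{\left(- \frac{497}{-718}\right)^{2}}{70 - -1014} = \frac{\left(\left(-497\right) \left(- \frac{1}{718}\right)\right)^{2}}{70 + 1014} = \frac{\left(\frac{497}{718}\right)^{2}}{1084} = \frac{247009}{515524} \cdot \frac{1}{1084} = \frac{247009}{558828016}$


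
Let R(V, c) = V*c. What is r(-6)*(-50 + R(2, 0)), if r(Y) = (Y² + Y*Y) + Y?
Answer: -3300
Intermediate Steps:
r(Y) = Y + 2*Y² (r(Y) = (Y² + Y²) + Y = 2*Y² + Y = Y + 2*Y²)
r(-6)*(-50 + R(2, 0)) = (-6*(1 + 2*(-6)))*(-50 + 2*0) = (-6*(1 - 12))*(-50 + 0) = -6*(-11)*(-50) = 66*(-50) = -3300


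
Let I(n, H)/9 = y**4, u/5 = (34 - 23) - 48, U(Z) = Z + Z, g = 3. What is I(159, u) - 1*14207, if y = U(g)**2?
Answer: 15102337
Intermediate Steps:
U(Z) = 2*Z
y = 36 (y = (2*3)**2 = 6**2 = 36)
u = -185 (u = 5*((34 - 23) - 48) = 5*(11 - 48) = 5*(-37) = -185)
I(n, H) = 15116544 (I(n, H) = 9*36**4 = 9*1679616 = 15116544)
I(159, u) - 1*14207 = 15116544 - 1*14207 = 15116544 - 14207 = 15102337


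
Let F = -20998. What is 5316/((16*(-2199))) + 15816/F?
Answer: -27837313/30783068 ≈ -0.90431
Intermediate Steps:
5316/((16*(-2199))) + 15816/F = 5316/((16*(-2199))) + 15816/(-20998) = 5316/(-35184) + 15816*(-1/20998) = 5316*(-1/35184) - 7908/10499 = -443/2932 - 7908/10499 = -27837313/30783068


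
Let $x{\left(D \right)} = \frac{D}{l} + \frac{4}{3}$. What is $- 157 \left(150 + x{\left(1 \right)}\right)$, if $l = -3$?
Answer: $-23707$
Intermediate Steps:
$x{\left(D \right)} = \frac{4}{3} - \frac{D}{3}$ ($x{\left(D \right)} = \frac{D}{-3} + \frac{4}{3} = D \left(- \frac{1}{3}\right) + 4 \cdot \frac{1}{3} = - \frac{D}{3} + \frac{4}{3} = \frac{4}{3} - \frac{D}{3}$)
$- 157 \left(150 + x{\left(1 \right)}\right) = - 157 \left(150 + \left(\frac{4}{3} - \frac{1}{3}\right)\right) = - 157 \left(150 + 1\right) = \left(-157\right) 151 = -23707$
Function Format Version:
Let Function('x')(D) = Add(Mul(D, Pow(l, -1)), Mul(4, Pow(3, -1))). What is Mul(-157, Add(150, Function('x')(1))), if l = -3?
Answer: -23707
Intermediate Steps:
Function('x')(D) = Add(Rational(4, 3), Mul(Rational(-1, 3), D)) (Function('x')(D) = Add(Mul(D, Pow(-3, -1)), Mul(4, Pow(3, -1))) = Add(Mul(D, Rational(-1, 3)), Mul(4, Rational(1, 3))) = Add(Mul(Rational(-1, 3), D), Rational(4, 3)) = Add(Rational(4, 3), Mul(Rational(-1, 3), D)))
Mul(-157, Add(150, Function('x')(1))) = Mul(-157, Add(150, Add(Rational(4, 3), Mul(Rational(-1, 3), 1)))) = Mul(-157, Add(150, Add(Rational(4, 3), Rational(-1, 3)))) = Mul(-157, Add(150, 1)) = Mul(-157, 151) = -23707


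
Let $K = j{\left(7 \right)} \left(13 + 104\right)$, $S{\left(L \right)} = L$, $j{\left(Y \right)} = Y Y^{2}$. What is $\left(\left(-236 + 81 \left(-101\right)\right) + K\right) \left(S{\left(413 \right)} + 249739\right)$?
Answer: $7933320528$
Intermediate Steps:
$j{\left(Y \right)} = Y^{3}$
$K = 40131$ ($K = 7^{3} \left(13 + 104\right) = 343 \cdot 117 = 40131$)
$\left(\left(-236 + 81 \left(-101\right)\right) + K\right) \left(S{\left(413 \right)} + 249739\right) = \left(\left(-236 + 81 \left(-101\right)\right) + 40131\right) \left(413 + 249739\right) = \left(\left(-236 - 8181\right) + 40131\right) 250152 = \left(-8417 + 40131\right) 250152 = 31714 \cdot 250152 = 7933320528$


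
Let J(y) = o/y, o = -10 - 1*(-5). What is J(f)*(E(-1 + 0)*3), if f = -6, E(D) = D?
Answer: -5/2 ≈ -2.5000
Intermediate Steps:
o = -5 (o = -10 + 5 = -5)
J(y) = -5/y
J(f)*(E(-1 + 0)*3) = (-5/(-6))*((-1 + 0)*3) = (-5*(-⅙))*(-1*3) = (⅚)*(-3) = -5/2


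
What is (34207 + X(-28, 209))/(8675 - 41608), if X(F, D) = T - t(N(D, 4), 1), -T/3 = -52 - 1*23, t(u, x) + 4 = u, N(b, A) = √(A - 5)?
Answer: -34436/32933 + I/32933 ≈ -1.0456 + 3.0365e-5*I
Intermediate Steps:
N(b, A) = √(-5 + A)
t(u, x) = -4 + u
T = 225 (T = -3*(-52 - 1*23) = -3*(-52 - 23) = -3*(-75) = 225)
X(F, D) = 229 - I (X(F, D) = 225 - (-4 + √(-5 + 4)) = 225 - (-4 + √(-1)) = 225 - (-4 + I) = 225 + (4 - I) = 229 - I)
(34207 + X(-28, 209))/(8675 - 41608) = (34207 + (229 - I))/(8675 - 41608) = (34436 - I)/(-32933) = (34436 - I)*(-1/32933) = -34436/32933 + I/32933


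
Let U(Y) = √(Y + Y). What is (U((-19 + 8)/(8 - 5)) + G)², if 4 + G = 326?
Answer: (966 + I*√66)²/9 ≈ 1.0368e+5 + 1744.0*I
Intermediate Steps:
G = 322 (G = -4 + 326 = 322)
U(Y) = √2*√Y (U(Y) = √(2*Y) = √2*√Y)
(U((-19 + 8)/(8 - 5)) + G)² = (√2*√((-19 + 8)/(8 - 5)) + 322)² = (√2*√(-11/3) + 322)² = (√2*(I*√33/3) + 322)² = (I*√66/3 + 322)² = (322 + I*√66/3)²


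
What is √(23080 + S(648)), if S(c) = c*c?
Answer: 2*√110746 ≈ 665.57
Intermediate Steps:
S(c) = c²
√(23080 + S(648)) = √(23080 + 648²) = √(23080 + 419904) = √442984 = 2*√110746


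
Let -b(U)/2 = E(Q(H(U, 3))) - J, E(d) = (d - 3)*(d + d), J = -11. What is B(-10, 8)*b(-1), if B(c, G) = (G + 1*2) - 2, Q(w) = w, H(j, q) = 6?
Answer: -752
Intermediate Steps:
E(d) = 2*d*(-3 + d) (E(d) = (-3 + d)*(2*d) = 2*d*(-3 + d))
B(c, G) = G (B(c, G) = (G + 2) - 2 = (2 + G) - 2 = G)
b(U) = -94 (b(U) = -2*(2*6*(-3 + 6) - 1*(-11)) = -2*(2*6*3 + 11) = -2*(36 + 11) = -2*47 = -94)
B(-10, 8)*b(-1) = 8*(-94) = -752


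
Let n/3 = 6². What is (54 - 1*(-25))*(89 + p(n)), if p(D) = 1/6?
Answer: 42265/6 ≈ 7044.2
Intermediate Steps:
n = 108 (n = 3*6² = 3*36 = 108)
p(D) = ⅙
(54 - 1*(-25))*(89 + p(n)) = (54 - 1*(-25))*(89 + ⅙) = (54 + 25)*(535/6) = 79*(535/6) = 42265/6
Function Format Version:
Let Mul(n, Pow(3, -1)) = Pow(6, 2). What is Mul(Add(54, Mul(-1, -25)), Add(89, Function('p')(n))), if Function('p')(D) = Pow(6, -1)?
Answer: Rational(42265, 6) ≈ 7044.2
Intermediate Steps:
n = 108 (n = Mul(3, Pow(6, 2)) = Mul(3, 36) = 108)
Function('p')(D) = Rational(1, 6)
Mul(Add(54, Mul(-1, -25)), Add(89, Function('p')(n))) = Mul(Add(54, Mul(-1, -25)), Add(89, Rational(1, 6))) = Mul(Add(54, 25), Rational(535, 6)) = Mul(79, Rational(535, 6)) = Rational(42265, 6)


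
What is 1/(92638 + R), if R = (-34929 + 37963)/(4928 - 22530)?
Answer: 8801/815305521 ≈ 1.0795e-5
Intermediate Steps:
R = -1517/8801 (R = 3034/(-17602) = 3034*(-1/17602) = -1517/8801 ≈ -0.17237)
1/(92638 + R) = 1/(92638 - 1517/8801) = 1/(815305521/8801) = 8801/815305521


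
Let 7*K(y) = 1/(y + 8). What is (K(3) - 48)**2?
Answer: 13653025/5929 ≈ 2302.8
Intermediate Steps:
K(y) = 1/(7*(8 + y)) (K(y) = 1/(7*(y + 8)) = 1/(7*(8 + y)))
(K(3) - 48)**2 = (1/(7*(8 + 3)) - 48)**2 = ((1/7)/11 - 48)**2 = ((1/7)*(1/11) - 48)**2 = (1/77 - 48)**2 = (-3695/77)**2 = 13653025/5929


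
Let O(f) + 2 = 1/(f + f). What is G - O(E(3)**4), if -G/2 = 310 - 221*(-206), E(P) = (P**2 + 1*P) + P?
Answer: -9281587501/101250 ≈ -91670.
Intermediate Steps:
E(P) = P**2 + 2*P (E(P) = (P**2 + P) + P = (P + P**2) + P = P**2 + 2*P)
O(f) = -2 + 1/(2*f) (O(f) = -2 + 1/(f + f) = -2 + 1/(2*f))
G = -91672 (G = -2*(310 - 221*(-206)) = -2*(310 + 45526) = -2*45836 = -91672)
G - O(E(3)**4) = -91672 - (-2 + 1/(2*((3*(2 + 3))**4))) = -91672 - (-2 + 1/(2*((3*5)**4))) = -91672 - (-2 + 1/(2*(15**4))) = -91672 - (-2 + (1/2)/50625) = -91672 - (-2 + (1/2)*(1/50625)) = -91672 - (-2 + 1/101250) = -91672 - 1*(-202499/101250) = -91672 + 202499/101250 = -9281587501/101250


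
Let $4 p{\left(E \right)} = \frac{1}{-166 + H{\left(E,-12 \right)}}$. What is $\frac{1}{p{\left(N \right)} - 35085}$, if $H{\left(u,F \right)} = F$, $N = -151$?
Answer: $- \frac{712}{24980521} \approx -2.8502 \cdot 10^{-5}$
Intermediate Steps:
$p{\left(E \right)} = - \frac{1}{712}$ ($p{\left(E \right)} = \frac{1}{4 \left(-166 - 12\right)} = \frac{1}{4 \left(-178\right)} = \frac{1}{4} \left(- \frac{1}{178}\right) = - \frac{1}{712}$)
$\frac{1}{p{\left(N \right)} - 35085} = \frac{1}{- \frac{1}{712} - 35085} = \frac{1}{- \frac{24980521}{712}} = - \frac{712}{24980521}$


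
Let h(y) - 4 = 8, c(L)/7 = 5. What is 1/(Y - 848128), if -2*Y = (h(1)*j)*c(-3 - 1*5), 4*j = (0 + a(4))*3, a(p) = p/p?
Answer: -2/1696571 ≈ -1.1788e-6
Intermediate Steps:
a(p) = 1
c(L) = 35 (c(L) = 7*5 = 35)
j = ¾ (j = ((0 + 1)*3)/4 = (1*3)/4 = (¼)*3 = ¾ ≈ 0.75000)
h(y) = 12 (h(y) = 4 + 8 = 12)
Y = -315/2 (Y = -12*(¾)*35/2 = -9*35/2 = -½*315 = -315/2 ≈ -157.50)
1/(Y - 848128) = 1/(-315/2 - 848128) = 1/(-1696571/2) = -2/1696571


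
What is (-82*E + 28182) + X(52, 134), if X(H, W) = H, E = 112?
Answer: 19050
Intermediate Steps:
(-82*E + 28182) + X(52, 134) = (-82*112 + 28182) + 52 = (-9184 + 28182) + 52 = 18998 + 52 = 19050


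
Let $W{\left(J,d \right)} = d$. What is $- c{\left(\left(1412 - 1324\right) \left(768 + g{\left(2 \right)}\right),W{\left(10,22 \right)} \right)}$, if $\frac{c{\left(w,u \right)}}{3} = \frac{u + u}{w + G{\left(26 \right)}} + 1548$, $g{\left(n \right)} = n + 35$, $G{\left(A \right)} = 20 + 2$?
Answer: $- \frac{14958330}{3221} \approx -4644.0$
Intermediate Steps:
$G{\left(A \right)} = 22$
$g{\left(n \right)} = 35 + n$
$c{\left(w,u \right)} = 4644 + \frac{6 u}{22 + w}$ ($c{\left(w,u \right)} = 3 \left(\frac{u + u}{w + 22} + 1548\right) = 3 \left(\frac{2 u}{22 + w} + 1548\right) = 3 \left(1548 + \frac{2 u}{22 + w}\right) = 4644 + \frac{6 u}{22 + w}$)
$- c{\left(\left(1412 - 1324\right) \left(768 + g{\left(2 \right)}\right),W{\left(10,22 \right)} \right)} = - \frac{6 \left(17028 + 22 + 774 \left(1412 - 1324\right) \left(768 + \left(35 + 2\right)\right)\right)}{22 + \left(1412 - 1324\right) \left(768 + \left(35 + 2\right)\right)} = - \frac{6 \left(17028 + 22 + 774 \cdot 88 \left(768 + 37\right)\right)}{22 + 88 \left(768 + 37\right)} = - \frac{6 \left(17028 + 22 + 774 \cdot 88 \cdot 805\right)}{22 + 88 \cdot 805} = - \frac{6 \left(17028 + 22 + 774 \cdot 70840\right)}{22 + 70840} = - \frac{6 \left(17028 + 22 + 54830160\right)}{70862} = - \frac{6 \cdot 54847210}{70862} = \left(-1\right) \frac{14958330}{3221} = - \frac{14958330}{3221}$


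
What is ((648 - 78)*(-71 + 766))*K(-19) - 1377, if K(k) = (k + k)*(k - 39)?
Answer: 873113223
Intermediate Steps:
K(k) = 2*k*(-39 + k) (K(k) = (2*k)*(-39 + k) = 2*k*(-39 + k))
((648 - 78)*(-71 + 766))*K(-19) - 1377 = ((648 - 78)*(-71 + 766))*(2*(-19)*(-39 - 19)) - 1377 = (570*695)*(2*(-19)*(-58)) - 1377 = 396150*2204 - 1377 = 873114600 - 1377 = 873113223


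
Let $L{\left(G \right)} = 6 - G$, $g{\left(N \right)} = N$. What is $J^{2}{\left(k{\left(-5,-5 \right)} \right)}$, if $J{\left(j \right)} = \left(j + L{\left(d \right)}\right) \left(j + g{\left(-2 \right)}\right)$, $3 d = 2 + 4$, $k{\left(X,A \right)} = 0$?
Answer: $64$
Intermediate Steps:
$d = 2$ ($d = \frac{2 + 4}{3} = \frac{1}{3} \cdot 6 = 2$)
$J{\left(j \right)} = \left(-2 + j\right) \left(4 + j\right)$ ($J{\left(j \right)} = \left(j + \left(6 - 2\right)\right) \left(j - 2\right) = \left(j + \left(6 - 2\right)\right) \left(-2 + j\right) = \left(j + 4\right) \left(-2 + j\right) = \left(4 + j\right) \left(-2 + j\right) = \left(-2 + j\right) \left(4 + j\right)$)
$J^{2}{\left(k{\left(-5,-5 \right)} \right)} = \left(-8 + 0^{2} + 2 \cdot 0\right)^{2} = \left(-8 + 0 + 0\right)^{2} = \left(-8\right)^{2} = 64$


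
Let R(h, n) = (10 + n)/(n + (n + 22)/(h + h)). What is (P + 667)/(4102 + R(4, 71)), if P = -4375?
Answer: -1225494/1356035 ≈ -0.90373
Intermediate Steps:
R(h, n) = (10 + n)/(n + (22 + n)/(2*h)) (R(h, n) = (10 + n)/(n + (22 + n)/((2*h))) = (10 + n)/(n + (22 + n)*(1/(2*h))) = (10 + n)/(n + (22 + n)/(2*h)))
(P + 667)/(4102 + R(4, 71)) = (-4375 + 667)/(4102 + 2*4*(10 + 71)/(22 + 71 + 2*4*71)) = -3708/(4102 + 2*4*81/(22 + 71 + 568)) = -3708/(4102 + 2*4*81/661) = -3708/(4102 + 2*4*(1/661)*81) = -3708/(4102 + 648/661) = -3708/2712070/661 = -3708*661/2712070 = -1225494/1356035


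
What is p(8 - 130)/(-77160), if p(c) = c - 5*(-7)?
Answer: 29/25720 ≈ 0.0011275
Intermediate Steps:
p(c) = 35 + c (p(c) = c + 35 = 35 + c)
p(8 - 130)/(-77160) = (35 + (8 - 130))/(-77160) = (35 - 122)*(-1/77160) = -87*(-1/77160) = 29/25720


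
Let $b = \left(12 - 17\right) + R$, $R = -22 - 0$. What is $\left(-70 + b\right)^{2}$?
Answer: $9409$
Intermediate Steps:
$R = -22$ ($R = -22 + 0 = -22$)
$b = -27$ ($b = \left(12 - 17\right) - 22 = -5 - 22 = -27$)
$\left(-70 + b\right)^{2} = \left(-70 - 27\right)^{2} = \left(-97\right)^{2} = 9409$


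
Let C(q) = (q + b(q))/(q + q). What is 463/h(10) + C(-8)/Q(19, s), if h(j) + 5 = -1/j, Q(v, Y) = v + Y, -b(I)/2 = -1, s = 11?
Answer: -370349/4080 ≈ -90.772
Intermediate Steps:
b(I) = 2 (b(I) = -2*(-1) = 2)
C(q) = (2 + q)/(2*q) (C(q) = (q + 2)/(q + q) = (2 + q)/((2*q)) = (2 + q)*(1/(2*q)) = (2 + q)/(2*q))
Q(v, Y) = Y + v
h(j) = -5 - 1/j
463/h(10) + C(-8)/Q(19, s) = 463/(-5 - 1/10) + ((½)*(2 - 8)/(-8))/(11 + 19) = 463/(-5 - 1*⅒) + ((½)*(-⅛)*(-6))/30 = 463/(-5 - ⅒) + (3/8)*(1/30) = 463/(-51/10) + 1/80 = 463*(-10/51) + 1/80 = -4630/51 + 1/80 = -370349/4080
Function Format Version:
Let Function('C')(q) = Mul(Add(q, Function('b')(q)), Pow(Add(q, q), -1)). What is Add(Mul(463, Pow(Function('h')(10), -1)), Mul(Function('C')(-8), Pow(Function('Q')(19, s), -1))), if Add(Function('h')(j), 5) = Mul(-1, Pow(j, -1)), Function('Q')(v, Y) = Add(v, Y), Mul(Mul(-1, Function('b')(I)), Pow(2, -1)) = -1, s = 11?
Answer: Rational(-370349, 4080) ≈ -90.772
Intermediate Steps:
Function('b')(I) = 2 (Function('b')(I) = Mul(-2, -1) = 2)
Function('C')(q) = Mul(Rational(1, 2), Pow(q, -1), Add(2, q)) (Function('C')(q) = Mul(Add(q, 2), Pow(Add(q, q), -1)) = Mul(Add(2, q), Pow(Mul(2, q), -1)) = Mul(Add(2, q), Mul(Rational(1, 2), Pow(q, -1))) = Mul(Rational(1, 2), Pow(q, -1), Add(2, q)))
Function('Q')(v, Y) = Add(Y, v)
Function('h')(j) = Add(-5, Mul(-1, Pow(j, -1)))
Add(Mul(463, Pow(Function('h')(10), -1)), Mul(Function('C')(-8), Pow(Function('Q')(19, s), -1))) = Add(Mul(463, Pow(Add(-5, Mul(-1, Pow(10, -1))), -1)), Mul(Mul(Rational(1, 2), Pow(-8, -1), Add(2, -8)), Pow(Add(11, 19), -1))) = Add(Mul(463, Pow(Add(-5, Mul(-1, Rational(1, 10))), -1)), Mul(Mul(Rational(1, 2), Rational(-1, 8), -6), Pow(30, -1))) = Add(Mul(463, Pow(Add(-5, Rational(-1, 10)), -1)), Mul(Rational(3, 8), Rational(1, 30))) = Add(Mul(463, Pow(Rational(-51, 10), -1)), Rational(1, 80)) = Add(Mul(463, Rational(-10, 51)), Rational(1, 80)) = Add(Rational(-4630, 51), Rational(1, 80)) = Rational(-370349, 4080)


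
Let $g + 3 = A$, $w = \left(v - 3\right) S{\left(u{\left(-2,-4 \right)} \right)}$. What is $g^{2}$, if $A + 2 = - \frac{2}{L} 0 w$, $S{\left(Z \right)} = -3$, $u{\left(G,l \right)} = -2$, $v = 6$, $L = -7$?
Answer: $25$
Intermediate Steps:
$w = -9$ ($w = \left(6 - 3\right) \left(-3\right) = 3 \left(-3\right) = -9$)
$A = -2$ ($A = -2 + - \frac{2}{-7} \cdot 0 \left(-9\right) = -2 + \left(-2\right) \left(- \frac{1}{7}\right) 0 \left(-9\right) = -2 + \frac{2}{7} \cdot 0 \left(-9\right) = -2 + 0 \left(-9\right) = -2 + 0 = -2$)
$g = -5$ ($g = -3 - 2 = -5$)
$g^{2} = \left(-5\right)^{2} = 25$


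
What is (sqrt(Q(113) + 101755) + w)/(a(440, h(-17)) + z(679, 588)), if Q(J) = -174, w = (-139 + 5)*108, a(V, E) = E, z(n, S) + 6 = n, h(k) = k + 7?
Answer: -4824/221 + sqrt(101581)/663 ≈ -21.347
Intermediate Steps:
h(k) = 7 + k
z(n, S) = -6 + n
w = -14472 (w = -134*108 = -14472)
(sqrt(Q(113) + 101755) + w)/(a(440, h(-17)) + z(679, 588)) = (sqrt(-174 + 101755) - 14472)/((7 - 17) + (-6 + 679)) = (sqrt(101581) - 14472)/(-10 + 673) = (-14472 + sqrt(101581))/663 = (-14472 + sqrt(101581))*(1/663) = -4824/221 + sqrt(101581)/663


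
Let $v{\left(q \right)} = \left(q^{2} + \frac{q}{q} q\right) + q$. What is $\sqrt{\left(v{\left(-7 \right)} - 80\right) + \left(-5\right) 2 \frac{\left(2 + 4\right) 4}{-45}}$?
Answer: $\frac{i \sqrt{357}}{3} \approx 6.2981 i$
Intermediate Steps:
$v{\left(q \right)} = q^{2} + 2 q$ ($v{\left(q \right)} = \left(q^{2} + 1 q\right) + q = \left(q^{2} + q\right) + q = \left(q + q^{2}\right) + q = q^{2} + 2 q$)
$\sqrt{\left(v{\left(-7 \right)} - 80\right) + \left(-5\right) 2 \frac{\left(2 + 4\right) 4}{-45}} = \sqrt{\left(- 7 \left(2 - 7\right) - 80\right) + \left(-5\right) 2 \frac{\left(2 + 4\right) 4}{-45}} = \sqrt{\left(\left(-7\right) \left(-5\right) - 80\right) - 10 \cdot 6 \cdot 4 \left(- \frac{1}{45}\right)} = \sqrt{\left(35 - 80\right) - 10 \cdot 24 \left(- \frac{1}{45}\right)} = \sqrt{-45 - - \frac{16}{3}} = \sqrt{-45 + \frac{16}{3}} = \sqrt{- \frac{119}{3}} = \frac{i \sqrt{357}}{3}$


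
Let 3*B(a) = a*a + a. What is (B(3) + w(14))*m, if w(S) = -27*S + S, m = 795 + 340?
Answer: -408600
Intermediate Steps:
m = 1135
B(a) = a/3 + a**2/3 (B(a) = (a*a + a)/3 = (a**2 + a)/3 = (a + a**2)/3 = a/3 + a**2/3)
w(S) = -26*S
(B(3) + w(14))*m = ((1/3)*3*(1 + 3) - 26*14)*1135 = ((1/3)*3*4 - 364)*1135 = (4 - 364)*1135 = -360*1135 = -408600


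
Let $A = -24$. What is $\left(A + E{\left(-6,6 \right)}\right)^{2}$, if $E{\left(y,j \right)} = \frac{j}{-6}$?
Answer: $625$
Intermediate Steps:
$E{\left(y,j \right)} = - \frac{j}{6}$ ($E{\left(y,j \right)} = j \left(- \frac{1}{6}\right) = - \frac{j}{6}$)
$\left(A + E{\left(-6,6 \right)}\right)^{2} = \left(-24 - 1\right)^{2} = \left(-25\right)^{2} = 625$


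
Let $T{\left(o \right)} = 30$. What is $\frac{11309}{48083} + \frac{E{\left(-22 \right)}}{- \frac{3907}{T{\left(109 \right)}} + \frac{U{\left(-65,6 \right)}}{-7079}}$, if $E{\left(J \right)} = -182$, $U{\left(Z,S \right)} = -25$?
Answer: $\frac{2171244297247}{1329826866949} \approx 1.6327$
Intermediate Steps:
$\frac{11309}{48083} + \frac{E{\left(-22 \right)}}{- \frac{3907}{T{\left(109 \right)}} + \frac{U{\left(-65,6 \right)}}{-7079}} = \frac{11309}{48083} - \frac{182}{- \frac{3907}{30} - \frac{25}{-7079}} = 11309 \cdot \frac{1}{48083} - \frac{182}{\left(-3907\right) \frac{1}{30} - - \frac{25}{7079}} = \frac{11309}{48083} - \frac{182}{- \frac{3907}{30} + \frac{25}{7079}} = \frac{11309}{48083} - \frac{182}{- \frac{27656903}{212370}} = \frac{11309}{48083} - - \frac{38651340}{27656903} = \frac{11309}{48083} + \frac{38651340}{27656903} = \frac{2171244297247}{1329826866949}$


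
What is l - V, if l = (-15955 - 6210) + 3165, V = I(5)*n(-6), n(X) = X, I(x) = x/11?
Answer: -208970/11 ≈ -18997.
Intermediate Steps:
I(x) = x/11 (I(x) = x*(1/11) = x/11)
V = -30/11 (V = ((1/11)*5)*(-6) = (5/11)*(-6) = -30/11 ≈ -2.7273)
l = -19000 (l = -22165 + 3165 = -19000)
l - V = -19000 - 1*(-30/11) = -19000 + 30/11 = -208970/11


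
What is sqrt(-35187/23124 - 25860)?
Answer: I*sqrt(384129353543)/3854 ≈ 160.82*I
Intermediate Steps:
sqrt(-35187/23124 - 25860) = sqrt(-35187*1/23124 - 25860) = sqrt(-11729/7708 - 25860) = sqrt(-199340609/7708) = I*sqrt(384129353543)/3854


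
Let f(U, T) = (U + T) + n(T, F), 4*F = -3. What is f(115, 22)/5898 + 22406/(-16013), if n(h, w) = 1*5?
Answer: -64938371/47222337 ≈ -1.3752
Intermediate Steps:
F = -3/4 (F = (1/4)*(-3) = -3/4 ≈ -0.75000)
n(h, w) = 5
f(U, T) = 5 + T + U (f(U, T) = (U + T) + 5 = (T + U) + 5 = 5 + T + U)
f(115, 22)/5898 + 22406/(-16013) = (5 + 22 + 115)/5898 + 22406/(-16013) = 142*(1/5898) + 22406*(-1/16013) = 71/2949 - 22406/16013 = -64938371/47222337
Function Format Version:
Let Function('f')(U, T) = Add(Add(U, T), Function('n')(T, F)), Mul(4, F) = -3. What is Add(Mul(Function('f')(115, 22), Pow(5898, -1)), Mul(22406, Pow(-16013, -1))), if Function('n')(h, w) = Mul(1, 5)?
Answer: Rational(-64938371, 47222337) ≈ -1.3752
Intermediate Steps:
F = Rational(-3, 4) (F = Mul(Rational(1, 4), -3) = Rational(-3, 4) ≈ -0.75000)
Function('n')(h, w) = 5
Function('f')(U, T) = Add(5, T, U) (Function('f')(U, T) = Add(Add(U, T), 5) = Add(Add(T, U), 5) = Add(5, T, U))
Add(Mul(Function('f')(115, 22), Pow(5898, -1)), Mul(22406, Pow(-16013, -1))) = Add(Mul(Add(5, 22, 115), Pow(5898, -1)), Mul(22406, Pow(-16013, -1))) = Add(Mul(142, Rational(1, 5898)), Mul(22406, Rational(-1, 16013))) = Add(Rational(71, 2949), Rational(-22406, 16013)) = Rational(-64938371, 47222337)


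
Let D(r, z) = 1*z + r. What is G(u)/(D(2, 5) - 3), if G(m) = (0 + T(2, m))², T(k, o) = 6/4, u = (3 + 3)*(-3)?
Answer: 9/16 ≈ 0.56250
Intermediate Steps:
u = -18 (u = 6*(-3) = -18)
T(k, o) = 3/2 (T(k, o) = 6*(¼) = 3/2)
D(r, z) = r + z (D(r, z) = z + r = r + z)
G(m) = 9/4 (G(m) = (0 + 3/2)² = (3/2)² = 9/4)
G(u)/(D(2, 5) - 3) = (9/4)/((2 + 5) - 3) = (9/4)/(7 - 3) = (9/4)/4 = (¼)*(9/4) = 9/16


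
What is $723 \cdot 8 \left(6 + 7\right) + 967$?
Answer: $76159$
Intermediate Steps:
$723 \cdot 8 \left(6 + 7\right) + 967 = 723 \cdot 8 \cdot 13 + 967 = 723 \cdot 104 + 967 = 75192 + 967 = 76159$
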